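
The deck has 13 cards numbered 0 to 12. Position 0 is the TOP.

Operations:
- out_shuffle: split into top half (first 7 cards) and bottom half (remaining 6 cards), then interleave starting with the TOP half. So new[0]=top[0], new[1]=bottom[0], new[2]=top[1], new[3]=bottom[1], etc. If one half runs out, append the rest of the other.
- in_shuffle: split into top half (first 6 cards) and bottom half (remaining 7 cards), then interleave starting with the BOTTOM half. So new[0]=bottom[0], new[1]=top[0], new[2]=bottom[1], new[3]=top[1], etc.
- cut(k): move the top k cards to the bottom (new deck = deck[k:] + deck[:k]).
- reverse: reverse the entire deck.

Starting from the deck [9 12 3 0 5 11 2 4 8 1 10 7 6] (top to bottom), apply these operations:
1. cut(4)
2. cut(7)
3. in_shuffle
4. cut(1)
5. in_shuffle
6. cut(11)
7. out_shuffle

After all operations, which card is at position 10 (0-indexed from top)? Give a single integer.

Answer: 11

Derivation:
After op 1 (cut(4)): [5 11 2 4 8 1 10 7 6 9 12 3 0]
After op 2 (cut(7)): [7 6 9 12 3 0 5 11 2 4 8 1 10]
After op 3 (in_shuffle): [5 7 11 6 2 9 4 12 8 3 1 0 10]
After op 4 (cut(1)): [7 11 6 2 9 4 12 8 3 1 0 10 5]
After op 5 (in_shuffle): [12 7 8 11 3 6 1 2 0 9 10 4 5]
After op 6 (cut(11)): [4 5 12 7 8 11 3 6 1 2 0 9 10]
After op 7 (out_shuffle): [4 6 5 1 12 2 7 0 8 9 11 10 3]
Position 10: card 11.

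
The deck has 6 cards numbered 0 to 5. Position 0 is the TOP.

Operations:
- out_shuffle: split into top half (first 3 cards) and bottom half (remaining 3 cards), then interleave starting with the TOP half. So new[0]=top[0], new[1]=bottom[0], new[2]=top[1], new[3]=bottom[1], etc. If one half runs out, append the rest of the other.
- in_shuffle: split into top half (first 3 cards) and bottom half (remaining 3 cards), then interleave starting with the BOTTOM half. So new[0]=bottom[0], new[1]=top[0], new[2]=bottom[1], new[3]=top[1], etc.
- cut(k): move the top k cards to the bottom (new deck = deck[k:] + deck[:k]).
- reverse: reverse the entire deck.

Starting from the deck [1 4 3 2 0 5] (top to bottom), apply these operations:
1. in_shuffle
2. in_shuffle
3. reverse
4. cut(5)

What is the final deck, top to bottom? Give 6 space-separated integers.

Answer: 4 0 3 1 5 2

Derivation:
After op 1 (in_shuffle): [2 1 0 4 5 3]
After op 2 (in_shuffle): [4 2 5 1 3 0]
After op 3 (reverse): [0 3 1 5 2 4]
After op 4 (cut(5)): [4 0 3 1 5 2]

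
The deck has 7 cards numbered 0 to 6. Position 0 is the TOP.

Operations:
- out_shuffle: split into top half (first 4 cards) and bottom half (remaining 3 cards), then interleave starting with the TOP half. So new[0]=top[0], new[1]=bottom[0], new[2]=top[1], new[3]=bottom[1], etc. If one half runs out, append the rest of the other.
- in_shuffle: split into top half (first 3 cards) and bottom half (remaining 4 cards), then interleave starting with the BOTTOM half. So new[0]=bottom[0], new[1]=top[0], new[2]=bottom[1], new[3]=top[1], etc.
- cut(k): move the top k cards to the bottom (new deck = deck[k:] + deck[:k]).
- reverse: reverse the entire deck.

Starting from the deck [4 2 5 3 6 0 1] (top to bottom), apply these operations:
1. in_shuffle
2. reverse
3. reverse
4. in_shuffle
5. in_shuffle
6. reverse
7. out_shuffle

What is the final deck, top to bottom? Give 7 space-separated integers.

Answer: 1 5 0 2 6 4 3

Derivation:
After op 1 (in_shuffle): [3 4 6 2 0 5 1]
After op 2 (reverse): [1 5 0 2 6 4 3]
After op 3 (reverse): [3 4 6 2 0 5 1]
After op 4 (in_shuffle): [2 3 0 4 5 6 1]
After op 5 (in_shuffle): [4 2 5 3 6 0 1]
After op 6 (reverse): [1 0 6 3 5 2 4]
After op 7 (out_shuffle): [1 5 0 2 6 4 3]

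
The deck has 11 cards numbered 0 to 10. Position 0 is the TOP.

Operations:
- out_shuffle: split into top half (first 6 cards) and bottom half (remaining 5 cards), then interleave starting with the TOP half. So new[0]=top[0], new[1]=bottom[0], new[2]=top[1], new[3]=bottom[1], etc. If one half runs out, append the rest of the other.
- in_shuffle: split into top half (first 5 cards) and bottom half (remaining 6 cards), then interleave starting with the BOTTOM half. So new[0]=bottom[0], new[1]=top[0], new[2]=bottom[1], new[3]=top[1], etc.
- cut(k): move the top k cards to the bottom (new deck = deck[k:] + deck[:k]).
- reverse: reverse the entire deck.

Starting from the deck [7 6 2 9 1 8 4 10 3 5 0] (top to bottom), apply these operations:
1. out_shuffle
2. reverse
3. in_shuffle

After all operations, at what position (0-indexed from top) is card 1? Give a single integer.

After op 1 (out_shuffle): [7 4 6 10 2 3 9 5 1 0 8]
After op 2 (reverse): [8 0 1 5 9 3 2 10 6 4 7]
After op 3 (in_shuffle): [3 8 2 0 10 1 6 5 4 9 7]
Card 1 is at position 5.

Answer: 5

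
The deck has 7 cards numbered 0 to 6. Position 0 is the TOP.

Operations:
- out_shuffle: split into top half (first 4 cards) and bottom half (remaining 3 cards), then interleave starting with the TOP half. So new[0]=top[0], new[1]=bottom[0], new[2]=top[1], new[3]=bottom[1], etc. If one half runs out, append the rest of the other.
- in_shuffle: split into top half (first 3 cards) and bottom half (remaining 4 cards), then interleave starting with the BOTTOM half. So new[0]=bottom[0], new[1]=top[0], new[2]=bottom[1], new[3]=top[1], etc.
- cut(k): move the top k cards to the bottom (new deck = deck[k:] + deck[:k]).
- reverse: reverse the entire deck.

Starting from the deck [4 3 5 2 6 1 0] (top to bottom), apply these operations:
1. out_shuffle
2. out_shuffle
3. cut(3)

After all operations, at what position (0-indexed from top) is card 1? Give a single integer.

After op 1 (out_shuffle): [4 6 3 1 5 0 2]
After op 2 (out_shuffle): [4 5 6 0 3 2 1]
After op 3 (cut(3)): [0 3 2 1 4 5 6]
Card 1 is at position 3.

Answer: 3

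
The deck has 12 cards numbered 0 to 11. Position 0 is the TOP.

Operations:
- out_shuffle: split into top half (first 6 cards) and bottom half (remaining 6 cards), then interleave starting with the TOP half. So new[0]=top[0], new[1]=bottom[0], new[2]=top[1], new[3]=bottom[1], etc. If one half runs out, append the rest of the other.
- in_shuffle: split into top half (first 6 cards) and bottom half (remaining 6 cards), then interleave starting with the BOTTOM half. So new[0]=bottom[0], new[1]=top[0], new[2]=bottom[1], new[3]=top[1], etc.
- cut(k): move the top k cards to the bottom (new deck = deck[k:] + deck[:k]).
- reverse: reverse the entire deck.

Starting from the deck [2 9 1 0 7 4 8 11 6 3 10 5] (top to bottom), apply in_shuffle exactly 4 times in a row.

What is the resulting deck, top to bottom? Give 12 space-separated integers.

Answer: 6 7 2 3 4 9 10 8 1 5 11 0

Derivation:
After op 1 (in_shuffle): [8 2 11 9 6 1 3 0 10 7 5 4]
After op 2 (in_shuffle): [3 8 0 2 10 11 7 9 5 6 4 1]
After op 3 (in_shuffle): [7 3 9 8 5 0 6 2 4 10 1 11]
After op 4 (in_shuffle): [6 7 2 3 4 9 10 8 1 5 11 0]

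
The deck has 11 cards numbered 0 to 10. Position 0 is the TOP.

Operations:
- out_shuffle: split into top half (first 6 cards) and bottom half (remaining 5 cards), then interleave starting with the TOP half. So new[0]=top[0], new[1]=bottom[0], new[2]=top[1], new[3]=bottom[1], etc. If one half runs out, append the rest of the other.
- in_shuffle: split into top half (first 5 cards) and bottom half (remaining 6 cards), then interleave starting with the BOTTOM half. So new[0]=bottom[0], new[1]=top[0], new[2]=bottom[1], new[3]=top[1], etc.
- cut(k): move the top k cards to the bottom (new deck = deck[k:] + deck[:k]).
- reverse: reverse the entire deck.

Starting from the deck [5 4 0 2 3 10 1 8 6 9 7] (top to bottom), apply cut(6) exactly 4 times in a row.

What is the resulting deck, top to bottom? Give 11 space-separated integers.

After op 1 (cut(6)): [1 8 6 9 7 5 4 0 2 3 10]
After op 2 (cut(6)): [4 0 2 3 10 1 8 6 9 7 5]
After op 3 (cut(6)): [8 6 9 7 5 4 0 2 3 10 1]
After op 4 (cut(6)): [0 2 3 10 1 8 6 9 7 5 4]

Answer: 0 2 3 10 1 8 6 9 7 5 4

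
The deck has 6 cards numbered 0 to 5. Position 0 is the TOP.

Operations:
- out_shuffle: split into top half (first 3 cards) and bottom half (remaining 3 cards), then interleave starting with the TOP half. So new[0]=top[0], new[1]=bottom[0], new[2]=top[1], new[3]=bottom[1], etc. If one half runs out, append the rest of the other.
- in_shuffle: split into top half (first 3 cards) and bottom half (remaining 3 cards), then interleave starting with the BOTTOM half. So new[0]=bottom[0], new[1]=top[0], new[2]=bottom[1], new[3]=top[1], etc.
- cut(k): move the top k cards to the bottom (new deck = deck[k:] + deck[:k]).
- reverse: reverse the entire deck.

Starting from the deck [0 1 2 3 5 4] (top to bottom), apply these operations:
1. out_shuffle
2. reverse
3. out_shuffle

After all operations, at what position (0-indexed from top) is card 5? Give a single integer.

Answer: 4

Derivation:
After op 1 (out_shuffle): [0 3 1 5 2 4]
After op 2 (reverse): [4 2 5 1 3 0]
After op 3 (out_shuffle): [4 1 2 3 5 0]
Card 5 is at position 4.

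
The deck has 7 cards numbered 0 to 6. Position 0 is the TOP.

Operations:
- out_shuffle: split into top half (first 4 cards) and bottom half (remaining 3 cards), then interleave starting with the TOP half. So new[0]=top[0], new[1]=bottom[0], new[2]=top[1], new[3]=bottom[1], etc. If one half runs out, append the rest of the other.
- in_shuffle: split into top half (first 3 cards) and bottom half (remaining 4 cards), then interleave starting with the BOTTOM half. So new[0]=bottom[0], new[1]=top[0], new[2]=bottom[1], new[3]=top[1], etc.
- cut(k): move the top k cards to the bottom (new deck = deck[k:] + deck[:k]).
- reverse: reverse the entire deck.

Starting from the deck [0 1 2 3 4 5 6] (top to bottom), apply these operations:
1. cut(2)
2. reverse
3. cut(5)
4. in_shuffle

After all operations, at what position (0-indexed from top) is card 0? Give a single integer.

Answer: 0

Derivation:
After op 1 (cut(2)): [2 3 4 5 6 0 1]
After op 2 (reverse): [1 0 6 5 4 3 2]
After op 3 (cut(5)): [3 2 1 0 6 5 4]
After op 4 (in_shuffle): [0 3 6 2 5 1 4]
Card 0 is at position 0.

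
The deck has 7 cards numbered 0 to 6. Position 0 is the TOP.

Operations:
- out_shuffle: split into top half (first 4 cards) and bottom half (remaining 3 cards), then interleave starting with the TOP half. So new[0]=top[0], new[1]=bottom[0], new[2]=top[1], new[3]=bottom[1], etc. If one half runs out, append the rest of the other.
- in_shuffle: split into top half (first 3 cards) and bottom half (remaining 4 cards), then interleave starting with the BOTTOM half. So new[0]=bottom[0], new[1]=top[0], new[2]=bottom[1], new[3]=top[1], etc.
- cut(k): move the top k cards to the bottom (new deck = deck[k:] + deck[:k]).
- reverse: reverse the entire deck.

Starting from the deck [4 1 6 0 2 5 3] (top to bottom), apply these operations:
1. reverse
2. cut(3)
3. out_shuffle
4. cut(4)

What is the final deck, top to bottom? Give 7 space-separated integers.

Answer: 1 2 4 0 3 6 5

Derivation:
After op 1 (reverse): [3 5 2 0 6 1 4]
After op 2 (cut(3)): [0 6 1 4 3 5 2]
After op 3 (out_shuffle): [0 3 6 5 1 2 4]
After op 4 (cut(4)): [1 2 4 0 3 6 5]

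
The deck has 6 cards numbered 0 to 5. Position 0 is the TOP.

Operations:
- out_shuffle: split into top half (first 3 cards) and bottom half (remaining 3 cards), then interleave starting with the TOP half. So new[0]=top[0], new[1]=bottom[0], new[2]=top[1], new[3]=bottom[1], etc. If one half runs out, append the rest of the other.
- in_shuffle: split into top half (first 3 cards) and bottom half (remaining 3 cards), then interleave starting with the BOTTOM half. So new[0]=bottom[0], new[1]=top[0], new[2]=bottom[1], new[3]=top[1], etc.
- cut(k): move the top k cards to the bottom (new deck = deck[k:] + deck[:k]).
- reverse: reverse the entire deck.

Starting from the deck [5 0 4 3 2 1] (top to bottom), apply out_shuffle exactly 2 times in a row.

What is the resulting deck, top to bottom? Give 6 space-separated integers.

Answer: 5 2 3 4 0 1

Derivation:
After op 1 (out_shuffle): [5 3 0 2 4 1]
After op 2 (out_shuffle): [5 2 3 4 0 1]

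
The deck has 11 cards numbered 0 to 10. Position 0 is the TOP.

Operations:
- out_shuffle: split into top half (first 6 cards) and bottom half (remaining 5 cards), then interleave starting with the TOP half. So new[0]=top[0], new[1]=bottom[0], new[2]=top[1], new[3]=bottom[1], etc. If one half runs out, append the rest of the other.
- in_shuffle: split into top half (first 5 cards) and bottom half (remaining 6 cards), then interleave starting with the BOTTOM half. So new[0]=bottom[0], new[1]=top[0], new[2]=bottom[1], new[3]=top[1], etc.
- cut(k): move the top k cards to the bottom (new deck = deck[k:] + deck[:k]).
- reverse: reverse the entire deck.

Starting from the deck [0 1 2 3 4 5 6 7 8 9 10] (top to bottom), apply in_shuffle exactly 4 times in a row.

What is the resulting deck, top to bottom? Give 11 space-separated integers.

Answer: 8 6 4 2 0 9 7 5 3 1 10

Derivation:
After op 1 (in_shuffle): [5 0 6 1 7 2 8 3 9 4 10]
After op 2 (in_shuffle): [2 5 8 0 3 6 9 1 4 7 10]
After op 3 (in_shuffle): [6 2 9 5 1 8 4 0 7 3 10]
After op 4 (in_shuffle): [8 6 4 2 0 9 7 5 3 1 10]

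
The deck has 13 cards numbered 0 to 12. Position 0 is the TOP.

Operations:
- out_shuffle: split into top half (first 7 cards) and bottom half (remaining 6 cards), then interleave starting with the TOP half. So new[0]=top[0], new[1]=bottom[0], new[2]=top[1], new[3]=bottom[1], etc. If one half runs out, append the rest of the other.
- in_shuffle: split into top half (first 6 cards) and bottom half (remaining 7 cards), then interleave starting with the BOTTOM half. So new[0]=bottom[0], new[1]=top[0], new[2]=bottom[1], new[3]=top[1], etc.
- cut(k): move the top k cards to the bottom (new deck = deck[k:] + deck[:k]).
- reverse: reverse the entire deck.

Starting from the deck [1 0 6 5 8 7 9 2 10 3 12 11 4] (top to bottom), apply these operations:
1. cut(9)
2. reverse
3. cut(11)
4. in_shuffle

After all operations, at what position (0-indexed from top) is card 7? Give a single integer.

Answer: 11

Derivation:
After op 1 (cut(9)): [3 12 11 4 1 0 6 5 8 7 9 2 10]
After op 2 (reverse): [10 2 9 7 8 5 6 0 1 4 11 12 3]
After op 3 (cut(11)): [12 3 10 2 9 7 8 5 6 0 1 4 11]
After op 4 (in_shuffle): [8 12 5 3 6 10 0 2 1 9 4 7 11]
Card 7 is at position 11.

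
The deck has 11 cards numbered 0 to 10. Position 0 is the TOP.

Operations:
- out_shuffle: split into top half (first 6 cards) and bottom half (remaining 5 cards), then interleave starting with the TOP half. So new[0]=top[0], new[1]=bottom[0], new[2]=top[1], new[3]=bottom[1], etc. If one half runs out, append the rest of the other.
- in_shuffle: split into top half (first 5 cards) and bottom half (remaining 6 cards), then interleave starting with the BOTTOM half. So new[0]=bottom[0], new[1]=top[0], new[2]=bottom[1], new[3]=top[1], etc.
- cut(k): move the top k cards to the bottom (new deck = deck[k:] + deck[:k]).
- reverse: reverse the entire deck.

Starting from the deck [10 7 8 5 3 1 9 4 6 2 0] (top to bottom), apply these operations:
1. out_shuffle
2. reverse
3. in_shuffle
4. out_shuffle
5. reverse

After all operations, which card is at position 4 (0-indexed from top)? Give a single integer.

Answer: 0

Derivation:
After op 1 (out_shuffle): [10 9 7 4 8 6 5 2 3 0 1]
After op 2 (reverse): [1 0 3 2 5 6 8 4 7 9 10]
After op 3 (in_shuffle): [6 1 8 0 4 3 7 2 9 5 10]
After op 4 (out_shuffle): [6 7 1 2 8 9 0 5 4 10 3]
After op 5 (reverse): [3 10 4 5 0 9 8 2 1 7 6]
Position 4: card 0.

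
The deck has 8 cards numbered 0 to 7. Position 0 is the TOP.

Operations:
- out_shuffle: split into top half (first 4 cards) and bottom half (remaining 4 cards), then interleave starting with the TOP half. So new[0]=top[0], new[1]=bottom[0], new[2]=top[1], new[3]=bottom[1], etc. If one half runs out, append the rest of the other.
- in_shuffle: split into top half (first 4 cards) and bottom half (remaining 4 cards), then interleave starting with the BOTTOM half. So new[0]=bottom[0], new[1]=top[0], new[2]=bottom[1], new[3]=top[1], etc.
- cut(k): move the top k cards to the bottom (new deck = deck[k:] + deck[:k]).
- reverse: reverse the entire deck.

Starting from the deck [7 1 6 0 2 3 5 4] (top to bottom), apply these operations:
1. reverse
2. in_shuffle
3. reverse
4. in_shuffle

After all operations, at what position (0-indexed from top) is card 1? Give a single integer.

Answer: 7

Derivation:
After op 1 (reverse): [4 5 3 2 0 6 1 7]
After op 2 (in_shuffle): [0 4 6 5 1 3 7 2]
After op 3 (reverse): [2 7 3 1 5 6 4 0]
After op 4 (in_shuffle): [5 2 6 7 4 3 0 1]
Card 1 is at position 7.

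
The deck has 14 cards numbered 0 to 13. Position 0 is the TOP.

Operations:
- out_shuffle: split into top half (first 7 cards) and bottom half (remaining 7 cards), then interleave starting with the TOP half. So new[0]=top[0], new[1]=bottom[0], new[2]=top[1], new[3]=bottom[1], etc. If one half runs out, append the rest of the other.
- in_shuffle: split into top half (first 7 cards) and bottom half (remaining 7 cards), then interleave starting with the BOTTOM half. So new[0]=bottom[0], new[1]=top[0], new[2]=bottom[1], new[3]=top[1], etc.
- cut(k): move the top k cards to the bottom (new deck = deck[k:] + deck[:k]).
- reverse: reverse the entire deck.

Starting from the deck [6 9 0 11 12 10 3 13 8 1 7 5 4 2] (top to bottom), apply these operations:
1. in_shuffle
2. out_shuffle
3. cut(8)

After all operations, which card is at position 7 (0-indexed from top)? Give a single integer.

Answer: 11

Derivation:
After op 1 (in_shuffle): [13 6 8 9 1 0 7 11 5 12 4 10 2 3]
After op 2 (out_shuffle): [13 11 6 5 8 12 9 4 1 10 0 2 7 3]
After op 3 (cut(8)): [1 10 0 2 7 3 13 11 6 5 8 12 9 4]
Position 7: card 11.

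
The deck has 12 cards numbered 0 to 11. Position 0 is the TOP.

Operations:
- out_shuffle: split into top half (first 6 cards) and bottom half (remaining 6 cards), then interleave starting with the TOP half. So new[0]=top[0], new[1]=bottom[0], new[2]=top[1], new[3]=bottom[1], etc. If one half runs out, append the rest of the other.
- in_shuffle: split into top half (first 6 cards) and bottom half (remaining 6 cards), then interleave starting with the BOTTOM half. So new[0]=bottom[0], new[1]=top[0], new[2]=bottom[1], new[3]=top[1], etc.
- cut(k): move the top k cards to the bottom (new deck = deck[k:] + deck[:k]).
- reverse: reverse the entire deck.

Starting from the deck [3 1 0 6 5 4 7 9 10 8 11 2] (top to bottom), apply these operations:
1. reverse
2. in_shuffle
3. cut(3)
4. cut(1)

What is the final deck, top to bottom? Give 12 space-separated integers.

Answer: 6 8 0 10 1 9 3 7 4 2 5 11

Derivation:
After op 1 (reverse): [2 11 8 10 9 7 4 5 6 0 1 3]
After op 2 (in_shuffle): [4 2 5 11 6 8 0 10 1 9 3 7]
After op 3 (cut(3)): [11 6 8 0 10 1 9 3 7 4 2 5]
After op 4 (cut(1)): [6 8 0 10 1 9 3 7 4 2 5 11]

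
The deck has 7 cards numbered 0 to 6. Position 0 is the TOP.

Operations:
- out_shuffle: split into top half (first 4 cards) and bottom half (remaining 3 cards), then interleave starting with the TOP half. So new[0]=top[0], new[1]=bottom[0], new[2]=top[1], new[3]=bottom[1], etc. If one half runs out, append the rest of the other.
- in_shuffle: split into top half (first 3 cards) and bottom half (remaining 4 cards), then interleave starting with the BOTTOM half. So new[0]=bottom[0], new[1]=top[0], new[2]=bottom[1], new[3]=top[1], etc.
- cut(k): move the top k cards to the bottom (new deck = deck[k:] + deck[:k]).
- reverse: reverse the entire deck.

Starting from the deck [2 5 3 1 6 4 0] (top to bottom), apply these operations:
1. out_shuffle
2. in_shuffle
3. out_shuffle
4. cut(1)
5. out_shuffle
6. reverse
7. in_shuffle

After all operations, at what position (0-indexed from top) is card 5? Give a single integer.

After op 1 (out_shuffle): [2 6 5 4 3 0 1]
After op 2 (in_shuffle): [4 2 3 6 0 5 1]
After op 3 (out_shuffle): [4 0 2 5 3 1 6]
After op 4 (cut(1)): [0 2 5 3 1 6 4]
After op 5 (out_shuffle): [0 1 2 6 5 4 3]
After op 6 (reverse): [3 4 5 6 2 1 0]
After op 7 (in_shuffle): [6 3 2 4 1 5 0]
Card 5 is at position 5.

Answer: 5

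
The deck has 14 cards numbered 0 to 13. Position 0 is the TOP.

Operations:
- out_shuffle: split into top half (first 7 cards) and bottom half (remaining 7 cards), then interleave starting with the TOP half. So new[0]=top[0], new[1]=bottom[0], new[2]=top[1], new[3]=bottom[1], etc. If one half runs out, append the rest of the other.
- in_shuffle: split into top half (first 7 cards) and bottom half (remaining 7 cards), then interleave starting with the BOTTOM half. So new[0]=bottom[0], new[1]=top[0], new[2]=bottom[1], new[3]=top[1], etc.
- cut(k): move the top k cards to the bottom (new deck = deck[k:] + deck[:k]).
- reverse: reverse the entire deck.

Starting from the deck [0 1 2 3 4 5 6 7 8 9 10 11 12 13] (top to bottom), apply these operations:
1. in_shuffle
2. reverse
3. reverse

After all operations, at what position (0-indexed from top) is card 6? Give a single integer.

Answer: 13

Derivation:
After op 1 (in_shuffle): [7 0 8 1 9 2 10 3 11 4 12 5 13 6]
After op 2 (reverse): [6 13 5 12 4 11 3 10 2 9 1 8 0 7]
After op 3 (reverse): [7 0 8 1 9 2 10 3 11 4 12 5 13 6]
Card 6 is at position 13.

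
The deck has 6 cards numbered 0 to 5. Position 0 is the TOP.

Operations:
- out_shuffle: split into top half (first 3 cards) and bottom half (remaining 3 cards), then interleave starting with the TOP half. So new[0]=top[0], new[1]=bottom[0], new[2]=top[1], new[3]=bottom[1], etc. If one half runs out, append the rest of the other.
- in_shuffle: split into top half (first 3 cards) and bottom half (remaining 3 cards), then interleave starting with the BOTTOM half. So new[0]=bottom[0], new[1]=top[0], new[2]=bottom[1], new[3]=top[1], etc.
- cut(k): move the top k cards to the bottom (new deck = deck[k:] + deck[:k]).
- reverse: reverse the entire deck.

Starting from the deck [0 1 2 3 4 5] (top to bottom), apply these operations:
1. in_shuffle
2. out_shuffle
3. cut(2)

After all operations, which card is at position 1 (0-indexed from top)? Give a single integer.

Answer: 5

Derivation:
After op 1 (in_shuffle): [3 0 4 1 5 2]
After op 2 (out_shuffle): [3 1 0 5 4 2]
After op 3 (cut(2)): [0 5 4 2 3 1]
Position 1: card 5.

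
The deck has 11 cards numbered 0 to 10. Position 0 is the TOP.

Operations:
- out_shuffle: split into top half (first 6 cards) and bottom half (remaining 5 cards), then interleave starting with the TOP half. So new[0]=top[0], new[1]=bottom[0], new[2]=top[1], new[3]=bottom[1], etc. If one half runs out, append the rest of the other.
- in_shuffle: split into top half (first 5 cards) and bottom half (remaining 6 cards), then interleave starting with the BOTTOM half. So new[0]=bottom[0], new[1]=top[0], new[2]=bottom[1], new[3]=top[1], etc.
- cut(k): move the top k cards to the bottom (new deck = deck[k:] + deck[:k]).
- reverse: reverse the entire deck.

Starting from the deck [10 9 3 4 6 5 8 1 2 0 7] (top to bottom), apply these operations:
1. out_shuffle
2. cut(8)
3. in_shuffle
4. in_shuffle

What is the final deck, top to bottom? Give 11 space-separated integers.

Answer: 5 9 2 6 10 1 4 7 8 3 0

Derivation:
After op 1 (out_shuffle): [10 8 9 1 3 2 4 0 6 7 5]
After op 2 (cut(8)): [6 7 5 10 8 9 1 3 2 4 0]
After op 3 (in_shuffle): [9 6 1 7 3 5 2 10 4 8 0]
After op 4 (in_shuffle): [5 9 2 6 10 1 4 7 8 3 0]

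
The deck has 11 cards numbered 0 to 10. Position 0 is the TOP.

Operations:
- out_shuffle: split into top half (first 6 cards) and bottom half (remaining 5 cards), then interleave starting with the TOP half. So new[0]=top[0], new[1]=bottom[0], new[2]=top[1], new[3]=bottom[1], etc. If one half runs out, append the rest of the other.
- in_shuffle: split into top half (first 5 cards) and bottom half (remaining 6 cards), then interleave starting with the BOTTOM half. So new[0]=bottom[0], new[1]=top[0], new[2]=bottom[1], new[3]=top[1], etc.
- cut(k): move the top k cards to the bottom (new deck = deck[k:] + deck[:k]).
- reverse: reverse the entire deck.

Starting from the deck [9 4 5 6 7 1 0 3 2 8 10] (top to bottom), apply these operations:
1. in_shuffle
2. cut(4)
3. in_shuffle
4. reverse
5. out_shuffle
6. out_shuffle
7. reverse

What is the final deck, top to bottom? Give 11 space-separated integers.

After op 1 (in_shuffle): [1 9 0 4 3 5 2 6 8 7 10]
After op 2 (cut(4)): [3 5 2 6 8 7 10 1 9 0 4]
After op 3 (in_shuffle): [7 3 10 5 1 2 9 6 0 8 4]
After op 4 (reverse): [4 8 0 6 9 2 1 5 10 3 7]
After op 5 (out_shuffle): [4 1 8 5 0 10 6 3 9 7 2]
After op 6 (out_shuffle): [4 6 1 3 8 9 5 7 0 2 10]
After op 7 (reverse): [10 2 0 7 5 9 8 3 1 6 4]

Answer: 10 2 0 7 5 9 8 3 1 6 4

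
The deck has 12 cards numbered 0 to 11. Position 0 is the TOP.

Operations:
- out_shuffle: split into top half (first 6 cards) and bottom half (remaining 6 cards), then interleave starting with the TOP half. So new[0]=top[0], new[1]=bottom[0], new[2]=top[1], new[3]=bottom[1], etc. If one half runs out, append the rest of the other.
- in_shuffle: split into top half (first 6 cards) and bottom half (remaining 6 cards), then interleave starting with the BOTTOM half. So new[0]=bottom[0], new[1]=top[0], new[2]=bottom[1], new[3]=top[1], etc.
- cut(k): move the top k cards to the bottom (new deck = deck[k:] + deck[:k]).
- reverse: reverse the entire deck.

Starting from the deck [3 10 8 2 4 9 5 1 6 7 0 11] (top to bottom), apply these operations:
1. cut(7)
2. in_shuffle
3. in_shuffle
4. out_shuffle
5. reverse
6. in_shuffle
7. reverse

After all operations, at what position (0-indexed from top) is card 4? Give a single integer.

After op 1 (cut(7)): [1 6 7 0 11 3 10 8 2 4 9 5]
After op 2 (in_shuffle): [10 1 8 6 2 7 4 0 9 11 5 3]
After op 3 (in_shuffle): [4 10 0 1 9 8 11 6 5 2 3 7]
After op 4 (out_shuffle): [4 11 10 6 0 5 1 2 9 3 8 7]
After op 5 (reverse): [7 8 3 9 2 1 5 0 6 10 11 4]
After op 6 (in_shuffle): [5 7 0 8 6 3 10 9 11 2 4 1]
After op 7 (reverse): [1 4 2 11 9 10 3 6 8 0 7 5]
Card 4 is at position 1.

Answer: 1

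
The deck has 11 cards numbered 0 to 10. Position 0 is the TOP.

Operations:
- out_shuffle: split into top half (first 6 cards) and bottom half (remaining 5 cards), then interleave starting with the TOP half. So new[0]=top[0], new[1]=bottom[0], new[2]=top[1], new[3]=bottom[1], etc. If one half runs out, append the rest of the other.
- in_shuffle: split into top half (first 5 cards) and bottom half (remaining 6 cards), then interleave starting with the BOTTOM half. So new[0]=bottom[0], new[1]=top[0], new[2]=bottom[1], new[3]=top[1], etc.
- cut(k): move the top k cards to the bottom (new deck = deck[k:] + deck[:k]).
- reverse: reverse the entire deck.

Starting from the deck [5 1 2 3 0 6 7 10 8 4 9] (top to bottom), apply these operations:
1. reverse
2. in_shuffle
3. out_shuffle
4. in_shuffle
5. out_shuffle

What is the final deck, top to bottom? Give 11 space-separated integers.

After op 1 (reverse): [9 4 8 10 7 6 0 3 2 1 5]
After op 2 (in_shuffle): [6 9 0 4 3 8 2 10 1 7 5]
After op 3 (out_shuffle): [6 2 9 10 0 1 4 7 3 5 8]
After op 4 (in_shuffle): [1 6 4 2 7 9 3 10 5 0 8]
After op 5 (out_shuffle): [1 3 6 10 4 5 2 0 7 8 9]

Answer: 1 3 6 10 4 5 2 0 7 8 9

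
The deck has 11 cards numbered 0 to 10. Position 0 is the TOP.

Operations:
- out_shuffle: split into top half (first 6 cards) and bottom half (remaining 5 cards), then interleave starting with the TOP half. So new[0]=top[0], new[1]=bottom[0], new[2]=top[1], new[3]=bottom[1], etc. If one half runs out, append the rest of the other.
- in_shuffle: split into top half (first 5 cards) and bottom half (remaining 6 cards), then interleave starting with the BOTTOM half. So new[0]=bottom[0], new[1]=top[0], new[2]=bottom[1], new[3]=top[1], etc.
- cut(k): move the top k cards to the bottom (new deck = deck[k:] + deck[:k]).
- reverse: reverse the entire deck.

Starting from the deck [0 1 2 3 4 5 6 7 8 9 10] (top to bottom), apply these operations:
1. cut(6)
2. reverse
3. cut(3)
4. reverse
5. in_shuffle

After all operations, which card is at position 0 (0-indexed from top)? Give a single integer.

After op 1 (cut(6)): [6 7 8 9 10 0 1 2 3 4 5]
After op 2 (reverse): [5 4 3 2 1 0 10 9 8 7 6]
After op 3 (cut(3)): [2 1 0 10 9 8 7 6 5 4 3]
After op 4 (reverse): [3 4 5 6 7 8 9 10 0 1 2]
After op 5 (in_shuffle): [8 3 9 4 10 5 0 6 1 7 2]
Position 0: card 8.

Answer: 8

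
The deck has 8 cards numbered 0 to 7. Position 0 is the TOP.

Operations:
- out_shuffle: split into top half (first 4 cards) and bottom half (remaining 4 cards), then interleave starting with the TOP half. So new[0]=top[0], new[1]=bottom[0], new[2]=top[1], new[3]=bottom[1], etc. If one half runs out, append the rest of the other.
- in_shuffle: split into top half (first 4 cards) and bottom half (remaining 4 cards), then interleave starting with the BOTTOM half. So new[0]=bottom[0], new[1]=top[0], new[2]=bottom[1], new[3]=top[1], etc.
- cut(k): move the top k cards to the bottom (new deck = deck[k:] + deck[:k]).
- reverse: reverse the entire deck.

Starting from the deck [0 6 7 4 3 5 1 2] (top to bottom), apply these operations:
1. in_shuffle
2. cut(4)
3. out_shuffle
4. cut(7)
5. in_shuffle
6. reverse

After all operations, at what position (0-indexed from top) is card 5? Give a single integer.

Answer: 3

Derivation:
After op 1 (in_shuffle): [3 0 5 6 1 7 2 4]
After op 2 (cut(4)): [1 7 2 4 3 0 5 6]
After op 3 (out_shuffle): [1 3 7 0 2 5 4 6]
After op 4 (cut(7)): [6 1 3 7 0 2 5 4]
After op 5 (in_shuffle): [0 6 2 1 5 3 4 7]
After op 6 (reverse): [7 4 3 5 1 2 6 0]
Card 5 is at position 3.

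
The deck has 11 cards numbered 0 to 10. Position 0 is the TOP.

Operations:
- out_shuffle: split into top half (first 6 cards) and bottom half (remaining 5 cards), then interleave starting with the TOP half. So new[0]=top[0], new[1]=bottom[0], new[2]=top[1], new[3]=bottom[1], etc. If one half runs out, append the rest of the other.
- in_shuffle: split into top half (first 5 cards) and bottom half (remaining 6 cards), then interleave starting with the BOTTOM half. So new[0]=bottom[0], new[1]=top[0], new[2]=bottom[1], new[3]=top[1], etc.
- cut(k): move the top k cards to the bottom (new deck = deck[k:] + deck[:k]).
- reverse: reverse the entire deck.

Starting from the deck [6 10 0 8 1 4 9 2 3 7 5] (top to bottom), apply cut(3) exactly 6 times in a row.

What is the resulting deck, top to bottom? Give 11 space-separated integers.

Answer: 2 3 7 5 6 10 0 8 1 4 9

Derivation:
After op 1 (cut(3)): [8 1 4 9 2 3 7 5 6 10 0]
After op 2 (cut(3)): [9 2 3 7 5 6 10 0 8 1 4]
After op 3 (cut(3)): [7 5 6 10 0 8 1 4 9 2 3]
After op 4 (cut(3)): [10 0 8 1 4 9 2 3 7 5 6]
After op 5 (cut(3)): [1 4 9 2 3 7 5 6 10 0 8]
After op 6 (cut(3)): [2 3 7 5 6 10 0 8 1 4 9]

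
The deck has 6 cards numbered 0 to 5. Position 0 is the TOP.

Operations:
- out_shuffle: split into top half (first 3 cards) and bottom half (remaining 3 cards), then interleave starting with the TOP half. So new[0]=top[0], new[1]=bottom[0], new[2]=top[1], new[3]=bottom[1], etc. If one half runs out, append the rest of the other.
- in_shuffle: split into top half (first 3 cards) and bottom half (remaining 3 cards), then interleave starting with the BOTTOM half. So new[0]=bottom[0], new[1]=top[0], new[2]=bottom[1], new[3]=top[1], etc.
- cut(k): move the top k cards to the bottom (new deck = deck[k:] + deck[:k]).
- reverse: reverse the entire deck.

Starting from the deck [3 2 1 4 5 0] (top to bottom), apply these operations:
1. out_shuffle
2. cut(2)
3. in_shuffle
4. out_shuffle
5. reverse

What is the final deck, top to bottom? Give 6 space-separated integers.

After op 1 (out_shuffle): [3 4 2 5 1 0]
After op 2 (cut(2)): [2 5 1 0 3 4]
After op 3 (in_shuffle): [0 2 3 5 4 1]
After op 4 (out_shuffle): [0 5 2 4 3 1]
After op 5 (reverse): [1 3 4 2 5 0]

Answer: 1 3 4 2 5 0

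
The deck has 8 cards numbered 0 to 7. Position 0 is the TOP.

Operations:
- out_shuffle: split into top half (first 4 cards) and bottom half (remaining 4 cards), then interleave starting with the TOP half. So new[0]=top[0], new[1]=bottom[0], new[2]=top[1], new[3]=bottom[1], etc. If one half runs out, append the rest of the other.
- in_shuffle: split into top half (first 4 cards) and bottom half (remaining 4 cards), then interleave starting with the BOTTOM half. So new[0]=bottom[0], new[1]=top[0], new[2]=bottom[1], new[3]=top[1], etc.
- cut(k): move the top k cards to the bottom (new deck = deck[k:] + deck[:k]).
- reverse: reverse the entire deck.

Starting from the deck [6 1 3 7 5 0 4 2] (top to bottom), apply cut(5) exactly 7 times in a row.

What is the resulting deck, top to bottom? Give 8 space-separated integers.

After op 1 (cut(5)): [0 4 2 6 1 3 7 5]
After op 2 (cut(5)): [3 7 5 0 4 2 6 1]
After op 3 (cut(5)): [2 6 1 3 7 5 0 4]
After op 4 (cut(5)): [5 0 4 2 6 1 3 7]
After op 5 (cut(5)): [1 3 7 5 0 4 2 6]
After op 6 (cut(5)): [4 2 6 1 3 7 5 0]
After op 7 (cut(5)): [7 5 0 4 2 6 1 3]

Answer: 7 5 0 4 2 6 1 3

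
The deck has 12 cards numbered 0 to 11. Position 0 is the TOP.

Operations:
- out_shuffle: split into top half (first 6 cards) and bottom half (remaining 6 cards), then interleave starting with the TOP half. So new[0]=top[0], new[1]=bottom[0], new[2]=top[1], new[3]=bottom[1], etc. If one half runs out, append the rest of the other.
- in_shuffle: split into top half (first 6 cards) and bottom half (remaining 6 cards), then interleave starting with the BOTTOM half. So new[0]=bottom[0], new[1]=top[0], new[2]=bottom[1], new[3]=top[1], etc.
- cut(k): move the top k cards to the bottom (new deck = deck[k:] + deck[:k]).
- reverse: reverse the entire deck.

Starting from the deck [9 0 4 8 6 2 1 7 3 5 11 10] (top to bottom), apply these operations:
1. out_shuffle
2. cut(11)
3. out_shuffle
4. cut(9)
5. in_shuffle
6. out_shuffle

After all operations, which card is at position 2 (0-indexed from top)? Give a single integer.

Answer: 11

Derivation:
After op 1 (out_shuffle): [9 1 0 7 4 3 8 5 6 11 2 10]
After op 2 (cut(11)): [10 9 1 0 7 4 3 8 5 6 11 2]
After op 3 (out_shuffle): [10 3 9 8 1 5 0 6 7 11 4 2]
After op 4 (cut(9)): [11 4 2 10 3 9 8 1 5 0 6 7]
After op 5 (in_shuffle): [8 11 1 4 5 2 0 10 6 3 7 9]
After op 6 (out_shuffle): [8 0 11 10 1 6 4 3 5 7 2 9]
Position 2: card 11.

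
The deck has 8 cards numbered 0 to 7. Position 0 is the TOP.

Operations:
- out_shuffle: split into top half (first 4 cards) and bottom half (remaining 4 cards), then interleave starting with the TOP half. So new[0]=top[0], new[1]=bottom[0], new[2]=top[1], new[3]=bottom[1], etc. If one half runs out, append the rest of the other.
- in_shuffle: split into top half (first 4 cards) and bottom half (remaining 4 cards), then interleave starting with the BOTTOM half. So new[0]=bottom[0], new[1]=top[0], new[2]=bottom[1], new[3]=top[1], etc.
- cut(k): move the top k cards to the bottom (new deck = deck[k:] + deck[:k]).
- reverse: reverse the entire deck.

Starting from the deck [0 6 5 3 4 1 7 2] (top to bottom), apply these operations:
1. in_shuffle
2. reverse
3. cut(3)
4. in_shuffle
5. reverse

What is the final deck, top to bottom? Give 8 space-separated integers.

Answer: 0 5 1 2 6 3 7 4

Derivation:
After op 1 (in_shuffle): [4 0 1 6 7 5 2 3]
After op 2 (reverse): [3 2 5 7 6 1 0 4]
After op 3 (cut(3)): [7 6 1 0 4 3 2 5]
After op 4 (in_shuffle): [4 7 3 6 2 1 5 0]
After op 5 (reverse): [0 5 1 2 6 3 7 4]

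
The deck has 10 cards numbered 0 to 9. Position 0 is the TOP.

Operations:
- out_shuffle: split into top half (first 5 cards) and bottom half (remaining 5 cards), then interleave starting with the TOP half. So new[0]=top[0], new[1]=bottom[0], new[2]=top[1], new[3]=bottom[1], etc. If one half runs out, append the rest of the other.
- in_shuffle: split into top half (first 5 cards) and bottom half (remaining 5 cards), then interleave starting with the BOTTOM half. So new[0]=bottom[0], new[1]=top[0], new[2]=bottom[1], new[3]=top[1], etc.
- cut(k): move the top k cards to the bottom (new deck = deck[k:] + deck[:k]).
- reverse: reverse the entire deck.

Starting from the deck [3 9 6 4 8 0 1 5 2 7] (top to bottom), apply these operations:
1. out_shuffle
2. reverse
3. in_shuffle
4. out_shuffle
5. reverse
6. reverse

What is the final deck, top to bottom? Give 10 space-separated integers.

Answer: 6 2 7 0 1 4 8 3 9 5

Derivation:
After op 1 (out_shuffle): [3 0 9 1 6 5 4 2 8 7]
After op 2 (reverse): [7 8 2 4 5 6 1 9 0 3]
After op 3 (in_shuffle): [6 7 1 8 9 2 0 4 3 5]
After op 4 (out_shuffle): [6 2 7 0 1 4 8 3 9 5]
After op 5 (reverse): [5 9 3 8 4 1 0 7 2 6]
After op 6 (reverse): [6 2 7 0 1 4 8 3 9 5]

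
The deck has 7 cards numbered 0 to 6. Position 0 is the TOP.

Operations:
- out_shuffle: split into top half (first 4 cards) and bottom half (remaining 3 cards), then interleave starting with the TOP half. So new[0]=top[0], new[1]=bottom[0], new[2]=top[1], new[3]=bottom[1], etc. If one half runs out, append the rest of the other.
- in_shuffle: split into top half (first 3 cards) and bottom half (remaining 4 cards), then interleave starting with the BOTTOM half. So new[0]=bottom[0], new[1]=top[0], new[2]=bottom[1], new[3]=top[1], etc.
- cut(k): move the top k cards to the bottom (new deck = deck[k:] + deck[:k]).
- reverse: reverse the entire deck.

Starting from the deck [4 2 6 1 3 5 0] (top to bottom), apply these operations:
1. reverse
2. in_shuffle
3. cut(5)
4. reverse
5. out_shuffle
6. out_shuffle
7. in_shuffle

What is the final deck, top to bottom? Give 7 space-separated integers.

Answer: 3 2 5 6 0 1 4

Derivation:
After op 1 (reverse): [0 5 3 1 6 2 4]
After op 2 (in_shuffle): [1 0 6 5 2 3 4]
After op 3 (cut(5)): [3 4 1 0 6 5 2]
After op 4 (reverse): [2 5 6 0 1 4 3]
After op 5 (out_shuffle): [2 1 5 4 6 3 0]
After op 6 (out_shuffle): [2 6 1 3 5 0 4]
After op 7 (in_shuffle): [3 2 5 6 0 1 4]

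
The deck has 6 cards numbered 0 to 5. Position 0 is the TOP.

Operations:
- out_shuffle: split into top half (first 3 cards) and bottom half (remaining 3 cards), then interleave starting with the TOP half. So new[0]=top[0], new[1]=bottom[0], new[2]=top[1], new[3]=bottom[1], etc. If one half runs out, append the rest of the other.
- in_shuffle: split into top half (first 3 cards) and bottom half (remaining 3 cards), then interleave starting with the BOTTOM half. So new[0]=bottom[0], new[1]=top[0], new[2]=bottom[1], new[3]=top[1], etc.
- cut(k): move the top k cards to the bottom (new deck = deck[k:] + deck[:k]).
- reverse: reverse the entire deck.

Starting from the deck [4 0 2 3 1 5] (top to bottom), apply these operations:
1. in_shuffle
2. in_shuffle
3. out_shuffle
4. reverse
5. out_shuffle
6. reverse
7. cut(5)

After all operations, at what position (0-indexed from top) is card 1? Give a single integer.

After op 1 (in_shuffle): [3 4 1 0 5 2]
After op 2 (in_shuffle): [0 3 5 4 2 1]
After op 3 (out_shuffle): [0 4 3 2 5 1]
After op 4 (reverse): [1 5 2 3 4 0]
After op 5 (out_shuffle): [1 3 5 4 2 0]
After op 6 (reverse): [0 2 4 5 3 1]
After op 7 (cut(5)): [1 0 2 4 5 3]
Card 1 is at position 0.

Answer: 0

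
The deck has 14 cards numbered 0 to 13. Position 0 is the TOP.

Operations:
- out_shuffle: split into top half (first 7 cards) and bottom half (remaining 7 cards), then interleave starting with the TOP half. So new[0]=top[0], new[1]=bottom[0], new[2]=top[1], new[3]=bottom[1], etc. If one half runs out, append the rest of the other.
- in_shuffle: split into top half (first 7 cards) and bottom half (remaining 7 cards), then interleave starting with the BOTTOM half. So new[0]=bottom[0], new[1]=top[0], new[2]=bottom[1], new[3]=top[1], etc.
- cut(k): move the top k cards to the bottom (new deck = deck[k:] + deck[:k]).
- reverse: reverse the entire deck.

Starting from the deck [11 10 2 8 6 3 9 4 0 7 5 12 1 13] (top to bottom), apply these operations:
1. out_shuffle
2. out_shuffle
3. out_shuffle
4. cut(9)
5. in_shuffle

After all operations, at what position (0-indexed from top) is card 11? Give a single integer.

Answer: 11

Derivation:
After op 1 (out_shuffle): [11 4 10 0 2 7 8 5 6 12 3 1 9 13]
After op 2 (out_shuffle): [11 5 4 6 10 12 0 3 2 1 7 9 8 13]
After op 3 (out_shuffle): [11 3 5 2 4 1 6 7 10 9 12 8 0 13]
After op 4 (cut(9)): [9 12 8 0 13 11 3 5 2 4 1 6 7 10]
After op 5 (in_shuffle): [5 9 2 12 4 8 1 0 6 13 7 11 10 3]
Card 11 is at position 11.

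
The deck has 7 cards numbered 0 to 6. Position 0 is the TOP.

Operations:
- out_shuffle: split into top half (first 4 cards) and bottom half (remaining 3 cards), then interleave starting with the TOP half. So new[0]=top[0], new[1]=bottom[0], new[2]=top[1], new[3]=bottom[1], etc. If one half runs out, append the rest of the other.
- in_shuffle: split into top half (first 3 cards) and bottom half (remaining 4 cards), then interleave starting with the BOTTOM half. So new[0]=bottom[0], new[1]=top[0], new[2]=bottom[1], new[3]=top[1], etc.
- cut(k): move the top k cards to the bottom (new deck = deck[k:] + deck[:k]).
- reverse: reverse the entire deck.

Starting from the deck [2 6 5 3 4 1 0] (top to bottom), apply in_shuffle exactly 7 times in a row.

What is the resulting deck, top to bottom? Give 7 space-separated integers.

After op 1 (in_shuffle): [3 2 4 6 1 5 0]
After op 2 (in_shuffle): [6 3 1 2 5 4 0]
After op 3 (in_shuffle): [2 6 5 3 4 1 0]
After op 4 (in_shuffle): [3 2 4 6 1 5 0]
After op 5 (in_shuffle): [6 3 1 2 5 4 0]
After op 6 (in_shuffle): [2 6 5 3 4 1 0]
After op 7 (in_shuffle): [3 2 4 6 1 5 0]

Answer: 3 2 4 6 1 5 0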